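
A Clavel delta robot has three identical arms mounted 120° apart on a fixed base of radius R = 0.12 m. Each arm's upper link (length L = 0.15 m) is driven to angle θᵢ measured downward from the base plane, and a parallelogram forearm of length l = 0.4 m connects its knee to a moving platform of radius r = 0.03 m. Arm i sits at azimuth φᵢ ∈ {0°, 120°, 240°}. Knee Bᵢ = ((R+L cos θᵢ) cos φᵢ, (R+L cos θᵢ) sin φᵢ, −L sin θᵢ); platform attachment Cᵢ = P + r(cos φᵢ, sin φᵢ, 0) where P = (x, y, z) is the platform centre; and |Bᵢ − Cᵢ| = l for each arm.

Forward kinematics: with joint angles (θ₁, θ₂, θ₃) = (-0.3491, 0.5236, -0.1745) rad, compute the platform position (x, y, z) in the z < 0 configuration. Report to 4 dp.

arm 1 at φ=0.0°: (R−r)+L cos θ1 = 0.2310;  centre 1 = (0.2310, 0.0000, 0.0513)
centre 2 = (0.2199·cos120.0°, 0.2199·sin120.0°, -0.0750) = (-0.1100, 0.1904, -0.0750)
φ3=240.0°: virtual centre (-0.1189, -0.2059, 0.0260), radius l
eliminate P² terms by subtracting sphere 1 from 2 and 3
plane₁₂: -0.6818x+0.3809y+-0.2526z = -0.0020
Cramer: x(z) = 0.0006-0.2253z;  y(z) = -0.0041+0.2600z
quadratic in z: (1.1183)z²+(-0.0010)z+(-0.1043)=0, √Δ=0.6831 → z ∈ {-0.3050, 0.3058}; z = -0.3050 (taking z<0)
x = 0.0693, y = -0.0834

(0.0693, -0.0834, -0.3050)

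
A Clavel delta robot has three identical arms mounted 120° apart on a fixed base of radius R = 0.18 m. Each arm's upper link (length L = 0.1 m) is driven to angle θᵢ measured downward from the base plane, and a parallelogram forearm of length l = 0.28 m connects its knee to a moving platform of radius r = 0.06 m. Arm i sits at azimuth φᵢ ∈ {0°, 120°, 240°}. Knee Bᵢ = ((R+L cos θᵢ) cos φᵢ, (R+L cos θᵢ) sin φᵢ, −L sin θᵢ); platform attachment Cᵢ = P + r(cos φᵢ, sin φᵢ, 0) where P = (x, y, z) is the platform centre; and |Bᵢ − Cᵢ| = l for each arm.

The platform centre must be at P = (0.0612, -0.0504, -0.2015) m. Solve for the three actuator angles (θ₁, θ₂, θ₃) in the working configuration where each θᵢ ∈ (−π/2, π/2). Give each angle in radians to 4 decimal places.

φ1=0.0° → target in arm frame (0.0612, -0.0504)
  A cos θ + B sin θ = C:  0.0588·cos θ + -0.2015·sin θ = 0.1090
  √(A²+B²)=0.2099;  θ1 = -1.2869+1.0248 ≈ -0.2621
arm 2 (φ=120.0°): x'=-0.0742, y'=-0.0278
  A cos θ + B sin θ = C:  0.1942·cos θ + -0.2015·sin θ = -0.0535
  √(A²+B²)=0.2799;  θ2 = -0.8037+1.7633 ≈ 0.9595
φ3=240.0° → target in arm frame (0.0130, 0.0782)
  e−x'=0.1070;  (l²−L²−(e−x')²−y'²−z²)/2L = 0.0512
  √(A²+B²)=0.2281;  θ3 = -1.0828+1.3443 ≈ 0.2615

θ₁ = -0.2621, θ₂ = 0.9595, θ₃ = 0.2615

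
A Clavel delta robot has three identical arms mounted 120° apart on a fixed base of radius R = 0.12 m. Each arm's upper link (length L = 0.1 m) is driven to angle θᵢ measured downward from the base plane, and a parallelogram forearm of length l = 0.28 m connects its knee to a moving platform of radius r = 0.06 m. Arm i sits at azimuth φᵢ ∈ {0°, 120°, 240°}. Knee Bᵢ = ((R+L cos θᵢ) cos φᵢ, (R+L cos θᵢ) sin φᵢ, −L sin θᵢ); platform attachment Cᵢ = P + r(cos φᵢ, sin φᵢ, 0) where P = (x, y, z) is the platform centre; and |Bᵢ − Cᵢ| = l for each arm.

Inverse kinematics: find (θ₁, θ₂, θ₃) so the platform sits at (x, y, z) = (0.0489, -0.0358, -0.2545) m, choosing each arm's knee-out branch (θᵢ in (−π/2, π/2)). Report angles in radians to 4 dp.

arm 1 (φ=0.0°): x'=0.0489, y'=-0.0358
  e−x'=0.0111;  (l²−L²−(e−x')²−y'²−z²)/2L = 0.0111
  √(A²+B²)=0.2547;  θ1 = -1.5272+1.5271 ≈ -0.0001
φ2=120.0° → target in arm frame (-0.0555, -0.0244)
  e−x'=0.1155;  (l²−L²−(e−x')²−y'²−z²)/2L = -0.0515
  γ=atan2(-0.2545,0.1155)=-1.1449;  ψ=arccos(-0.1842)=1.7561;  θ2=γ+ψ≈0.6112
rotate P by −φ3: (0.0066, 0.0602, -0.2545)
  A cos θ + B sin θ = C:  0.0534·cos θ + -0.2545·sin θ = -0.0143
  θ3 = atan2(B,A) + arccos(C/0.2601) = 0.2619

θ₁ = -0.0001, θ₂ = 0.6112, θ₃ = 0.2619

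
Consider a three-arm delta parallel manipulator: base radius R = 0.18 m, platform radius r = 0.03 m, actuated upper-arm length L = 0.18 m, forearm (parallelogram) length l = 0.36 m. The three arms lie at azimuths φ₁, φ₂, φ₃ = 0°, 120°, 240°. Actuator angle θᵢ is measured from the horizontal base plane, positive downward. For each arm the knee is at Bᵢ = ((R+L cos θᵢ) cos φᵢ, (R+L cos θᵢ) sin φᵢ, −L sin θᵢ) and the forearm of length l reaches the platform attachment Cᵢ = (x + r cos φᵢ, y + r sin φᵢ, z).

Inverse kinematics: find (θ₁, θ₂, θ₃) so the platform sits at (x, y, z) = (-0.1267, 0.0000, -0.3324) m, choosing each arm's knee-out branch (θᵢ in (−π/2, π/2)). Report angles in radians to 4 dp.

θ₁ = 1.3094, θ₂ = 0.5238, θ₃ = 0.5238

arm 1 (φ=0.0°): x'=-0.1267, y'=0.0000
  A cos θ + B sin θ = C:  0.2767·cos θ + -0.3324·sin θ = -0.2496
  γ=atan2(-0.3324,0.2767)=-0.8766;  ψ=arccos(-0.5771)=2.1860;  θ1=γ+ψ≈1.3094
φ2=120.0° → target in arm frame (0.0633, 0.1097)
  A cos θ + B sin θ = C:  0.0867·cos θ + -0.3324·sin θ = -0.0912
  √(A²+B²)=0.3435;  θ2 = -1.3158+1.8396 ≈ 0.5238
φ3=240.0° → target in arm frame (0.0634, -0.1097)
  A cos θ + B sin θ = C:  0.0866·cos θ + -0.3324·sin θ = -0.0912
  √(A²+B²)=0.3435;  θ3 = -1.3158+1.8396 ≈ 0.5238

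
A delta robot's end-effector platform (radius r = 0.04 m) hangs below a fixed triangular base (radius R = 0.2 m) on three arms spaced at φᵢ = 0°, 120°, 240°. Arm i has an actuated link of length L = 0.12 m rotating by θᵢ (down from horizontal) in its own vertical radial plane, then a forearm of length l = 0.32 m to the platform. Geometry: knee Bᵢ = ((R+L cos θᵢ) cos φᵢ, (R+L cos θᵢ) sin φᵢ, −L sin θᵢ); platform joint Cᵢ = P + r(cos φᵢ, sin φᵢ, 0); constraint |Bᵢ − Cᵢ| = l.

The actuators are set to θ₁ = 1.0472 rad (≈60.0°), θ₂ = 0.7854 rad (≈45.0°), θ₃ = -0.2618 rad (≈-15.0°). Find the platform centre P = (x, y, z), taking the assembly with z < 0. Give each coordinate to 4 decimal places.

(-0.0664, -0.0678, -0.2296)

O1 = (0.2200·cos0.0°, 0.2200·sin0.0°, -0.1039) = (0.2200, 0.0000, -0.1039)
O2 = (0.2449·cos120.0°, 0.2449·sin120.0°, -0.0849) = (-0.1224, 0.2120, -0.0849)
O3 = (0.2759·cos240.0°, 0.2759·sin240.0°, 0.0311) = (-0.1380, -0.2389, 0.0311)
subtract pairs → two planes through P
linear system: -0.6849x+0.4241y = 0.0080−0.0381z; -0.7159x+-0.4779y = 0.0179−0.2700z
Cramer: x(z) = -0.0181+0.2104z;  y(z) = -0.0104+0.2498z
sphere 1 gives Az²+Bz+C=0 with A=1.1066, B=0.1025, C=-0.0348;  B²−4AC=0.1647;  roots -0.2296, 0.1370;  negative root z = -0.2296
x = -0.0664, y = -0.0678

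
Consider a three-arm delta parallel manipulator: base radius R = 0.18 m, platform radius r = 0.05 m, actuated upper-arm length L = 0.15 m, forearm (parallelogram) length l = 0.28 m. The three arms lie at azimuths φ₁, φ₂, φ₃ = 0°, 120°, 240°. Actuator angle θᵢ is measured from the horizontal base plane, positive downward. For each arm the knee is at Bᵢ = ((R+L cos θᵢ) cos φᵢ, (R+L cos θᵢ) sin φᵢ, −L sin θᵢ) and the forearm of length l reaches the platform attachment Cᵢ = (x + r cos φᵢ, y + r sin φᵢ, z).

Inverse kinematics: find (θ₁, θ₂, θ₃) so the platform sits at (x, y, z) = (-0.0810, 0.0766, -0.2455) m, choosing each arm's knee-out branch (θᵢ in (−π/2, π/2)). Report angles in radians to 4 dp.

θ₁ = 1.3090, θ₂ = 0.1742, θ₃ = 1.0473

rotate P by −φ1: (-0.0810, 0.0766, -0.2455)
  A cos θ + B sin θ = C:  0.2110·cos θ + -0.2455·sin θ = -0.1825
  γ=atan2(-0.2455,0.2110)=-0.8608;  ψ=arccos(-0.5639)=2.1698;  θ1=γ+ψ≈1.3090
rotate P by −φ2: (0.1068, 0.0318, -0.2455)
  A cos θ + B sin θ = C:  0.0232·cos θ + -0.2455·sin θ = -0.0197
  γ=atan2(-0.2455,0.0232)=-1.4767;  ψ=arccos(-0.0800)=1.6509;  θ2=γ+ψ≈0.1742
rotate P by −φ3: (-0.0258, -0.1084, -0.2455)
  A cos θ + B sin θ = C:  0.1558·cos θ + -0.2455·sin θ = -0.1347
  θ3 = atan2(B,A) + arccos(C/0.2908) = 1.0473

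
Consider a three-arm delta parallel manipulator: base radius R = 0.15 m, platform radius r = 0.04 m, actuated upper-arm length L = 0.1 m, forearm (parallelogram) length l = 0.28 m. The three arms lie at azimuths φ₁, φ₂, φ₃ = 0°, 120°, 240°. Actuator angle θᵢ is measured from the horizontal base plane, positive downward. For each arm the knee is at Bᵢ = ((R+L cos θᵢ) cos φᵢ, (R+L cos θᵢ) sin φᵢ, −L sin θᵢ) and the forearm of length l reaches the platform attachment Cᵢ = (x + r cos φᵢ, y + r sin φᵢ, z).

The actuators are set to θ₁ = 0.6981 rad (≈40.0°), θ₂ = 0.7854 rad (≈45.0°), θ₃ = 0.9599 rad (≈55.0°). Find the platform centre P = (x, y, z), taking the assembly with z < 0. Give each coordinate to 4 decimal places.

φ1=0.0°: virtual centre (0.1866, 0.0000, -0.0643), radius l
centre 2 = (0.1807·cos120.0°, 0.1807·sin120.0°, -0.0707) = (-0.0904, 0.1565, -0.0707)
centre 3 = (0.1674·cos240.0°, 0.1674·sin240.0°, -0.0819) = (-0.0837, -0.1449, -0.0819)
subtract pairs → two planes through P
linear system: -0.5539x+0.3130y = -0.0013−-0.0129z; -0.5406x+-0.2899y = -0.0042−-0.0353z
det = 0.3298;  x = 0.0052+-0.0448z,  y = 0.0050+-0.0382z
into |P−centre ₁|² = l²: 1.0035z² + 0.1444z + -0.0413 = 0;  Δ = 0.1867;  z = -0.2873 or 0.1433 → z<0 root = -0.2873
x = 0.0180, y = 0.0159

(0.0180, 0.0159, -0.2873)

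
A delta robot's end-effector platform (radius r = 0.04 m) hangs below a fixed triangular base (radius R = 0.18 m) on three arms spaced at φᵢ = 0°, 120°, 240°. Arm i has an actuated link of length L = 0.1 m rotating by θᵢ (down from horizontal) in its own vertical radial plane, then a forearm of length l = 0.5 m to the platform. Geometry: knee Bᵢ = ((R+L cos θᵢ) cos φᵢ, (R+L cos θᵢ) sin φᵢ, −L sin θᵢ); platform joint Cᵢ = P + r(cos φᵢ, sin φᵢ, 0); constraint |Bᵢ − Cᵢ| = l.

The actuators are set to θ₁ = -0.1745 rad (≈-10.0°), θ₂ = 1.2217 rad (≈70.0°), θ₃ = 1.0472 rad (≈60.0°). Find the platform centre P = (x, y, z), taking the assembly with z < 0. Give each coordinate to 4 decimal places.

(0.1808, -0.0227, -0.4788)

S1 = (0.2385·cos0.0°, 0.2385·sin0.0°, 0.0174) = (0.2385, 0.0000, 0.0174)
arm 2 at φ=120.0°: (R−r)+L cos θ2 = 0.1742;  S2 = (-0.0871, 0.1509, -0.0940)
φ3=240.0°: virtual centre (-0.0950, -0.1645, -0.0866), radius l
eliminate P² terms by subtracting sphere 1 from 2 and 3
[-0.6512 0.3017 -0.2227]·P = -0.0180;  [-0.6670 -0.3291 -0.2079]·P = -0.0136
Cramer: x(z) = 0.0241-0.3273z;  y(z) = -0.0076+0.0315z
into |P−S₁|² = l²: 1.1081z² + 0.1051z + -0.2037 = 0;  Δ = 0.9139;  z = -0.4788 or 0.3839 → z<0 root = -0.4788
x = 0.1808, y = -0.0227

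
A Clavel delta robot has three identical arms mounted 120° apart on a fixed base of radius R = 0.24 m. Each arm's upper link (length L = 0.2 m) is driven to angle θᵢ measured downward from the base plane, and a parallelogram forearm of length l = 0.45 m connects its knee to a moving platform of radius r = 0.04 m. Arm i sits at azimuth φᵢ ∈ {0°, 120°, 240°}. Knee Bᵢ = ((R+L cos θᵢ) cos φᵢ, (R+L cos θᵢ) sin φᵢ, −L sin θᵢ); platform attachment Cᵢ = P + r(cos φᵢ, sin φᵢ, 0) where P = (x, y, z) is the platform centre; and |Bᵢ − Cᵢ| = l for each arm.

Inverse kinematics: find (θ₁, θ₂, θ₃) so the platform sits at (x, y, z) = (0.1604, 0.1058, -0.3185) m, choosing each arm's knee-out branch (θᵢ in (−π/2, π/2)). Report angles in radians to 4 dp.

θ₁ = -0.2620, θ₂ = 0.6109, θ₃ = 1.3092

rotate P by −φ1: (0.1604, 0.1058, -0.3185)
  A cos θ + B sin θ = C:  0.0396·cos θ + -0.3185·sin θ = 0.1207
  √(A²+B²)=0.3210;  θ1 = -1.4471+1.1851 ≈ -0.2620
rotate P by −φ2: (0.0114, -0.1918, -0.3185)
  A cos θ + B sin θ = C:  0.1886·cos θ + -0.3185·sin θ = -0.0282
  √(A²+B²)=0.3701;  θ2 = -1.0362+1.6472 ≈ 0.6109
rotate P by −φ3: (-0.1718, 0.0860, -0.3185)
  A cos θ + B sin θ = C:  0.3718·cos θ + -0.3185·sin θ = -0.2115
  √(A²+B²)=0.4896;  θ3 = -0.7083+2.0175 ≈ 1.3092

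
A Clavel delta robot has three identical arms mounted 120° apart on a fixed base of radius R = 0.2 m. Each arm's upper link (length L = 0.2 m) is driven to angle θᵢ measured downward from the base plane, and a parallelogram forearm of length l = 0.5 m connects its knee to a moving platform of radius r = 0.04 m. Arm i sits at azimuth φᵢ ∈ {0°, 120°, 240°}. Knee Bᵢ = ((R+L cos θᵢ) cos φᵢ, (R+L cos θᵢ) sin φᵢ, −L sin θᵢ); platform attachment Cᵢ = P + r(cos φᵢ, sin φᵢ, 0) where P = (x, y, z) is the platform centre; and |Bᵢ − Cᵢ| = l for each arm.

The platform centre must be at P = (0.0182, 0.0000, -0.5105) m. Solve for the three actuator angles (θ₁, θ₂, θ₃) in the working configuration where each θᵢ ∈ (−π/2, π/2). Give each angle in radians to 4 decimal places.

arm 1 (φ=0.0°): x'=0.0182, y'=0.0000
  A=0.1418, B=-0.5105, C=(l²−L²−A²−y'²−z²)/(2L)=-0.1768
  γ=atan2(-0.5105,0.1418)=-1.2999;  ψ=arccos(-0.3337)=1.9110;  θ1=γ+ψ≈0.6111
arm 2 (φ=120.0°): x'=-0.0091, y'=-0.0158
  e−x'=0.1691;  (l²−L²−(e−x')²−y'²−z²)/2L = -0.1986
  γ=atan2(-0.5105,0.1691)=-1.2509;  ψ=arccos(-0.3694)=1.9491;  θ2=γ+ψ≈0.6982
rotate P by −φ3: (-0.0091, 0.0158, -0.5105)
  e−x'=0.1691;  (l²−L²−(e−x')²−y'²−z²)/2L = -0.1986
  √(A²+B²)=0.5378;  θ3 = -1.2509+1.9491 ≈ 0.6982

θ₁ = 0.6111, θ₂ = 0.6982, θ₃ = 0.6982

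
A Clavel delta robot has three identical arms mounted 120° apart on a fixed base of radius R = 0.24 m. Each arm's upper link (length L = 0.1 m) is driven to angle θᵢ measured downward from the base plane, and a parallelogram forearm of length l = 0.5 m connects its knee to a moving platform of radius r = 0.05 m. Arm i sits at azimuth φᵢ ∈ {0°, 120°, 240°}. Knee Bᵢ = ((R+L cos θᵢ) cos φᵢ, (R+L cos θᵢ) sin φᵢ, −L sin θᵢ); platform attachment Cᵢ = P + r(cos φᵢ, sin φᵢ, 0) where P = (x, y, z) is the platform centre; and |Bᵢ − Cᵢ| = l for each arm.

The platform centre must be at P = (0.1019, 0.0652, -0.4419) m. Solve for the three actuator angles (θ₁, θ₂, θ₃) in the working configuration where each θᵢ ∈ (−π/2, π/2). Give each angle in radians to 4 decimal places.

θ₁ = -0.1747, θ₂ = 0.4364, θ₃ = 1.0475

arm 1 (φ=0.0°): x'=0.1019, y'=0.0652
  e−x'=0.0881;  (l²−L²−(e−x')²−y'²−z²)/2L = 0.1636
  √(A²+B²)=0.4506;  θ1 = -1.3740+1.1993 ≈ -0.1747
φ2=120.0° → target in arm frame (0.0055, -0.1208)
  A cos θ + B sin θ = C:  0.1845·cos θ + -0.4419·sin θ = -0.0196
  γ=atan2(-0.4419,0.1845)=-1.1753;  ψ=arccos(-0.0409)=1.6117;  θ2=γ+ψ≈0.4364
arm 3 (φ=240.0°): x'=-0.1074, y'=0.0556
  A=0.2974, B=-0.4419, C=(l²−L²−A²−y'²−z²)/(2L)=-0.2341
  γ=atan2(-0.4419,0.2974)=-0.9784;  ψ=arccos(-0.4396)=2.0259;  θ3=γ+ψ≈1.0475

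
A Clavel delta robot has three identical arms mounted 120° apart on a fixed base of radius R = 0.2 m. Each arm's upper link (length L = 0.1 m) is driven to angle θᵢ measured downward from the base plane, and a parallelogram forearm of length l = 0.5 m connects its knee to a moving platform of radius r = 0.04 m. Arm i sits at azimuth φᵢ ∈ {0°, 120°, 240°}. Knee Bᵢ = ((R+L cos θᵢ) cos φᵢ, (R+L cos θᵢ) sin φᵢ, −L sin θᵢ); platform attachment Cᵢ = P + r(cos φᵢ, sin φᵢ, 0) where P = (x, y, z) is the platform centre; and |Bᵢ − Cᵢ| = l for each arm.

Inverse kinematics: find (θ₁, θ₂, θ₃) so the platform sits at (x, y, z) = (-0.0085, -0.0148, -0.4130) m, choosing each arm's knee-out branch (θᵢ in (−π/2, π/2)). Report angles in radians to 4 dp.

rotate P by −φ1: (-0.0085, -0.0148, -0.4130)
  A=0.1685, B=-0.4130, C=(l²−L²−A²−y'²−z²)/(2L)=0.2041
  θ1 = atan2(B,A) + arccos(C/0.4461) = -0.0879
rotate P by −φ2: (-0.0086, 0.0148, -0.4130)
  A=0.1686, B=-0.4130, C=(l²−L²−A²−y'²−z²)/(2L)=0.2040
  γ=atan2(-0.4130,0.1686)=-1.1833;  ψ=arccos(0.4573)=1.0958;  θ2=γ+ψ≈-0.0874
rotate P by −φ3: (0.0171, 0.0000, -0.4130)
  A=0.1429, B=-0.4130, C=(l²−L²−A²−y'²−z²)/(2L)=0.2450
  γ=atan2(-0.4130,0.1429)=-1.2376;  ψ=arccos(0.5606)=0.9757;  θ3=γ+ψ≈-0.2619

θ₁ = -0.0879, θ₂ = -0.0874, θ₃ = -0.2619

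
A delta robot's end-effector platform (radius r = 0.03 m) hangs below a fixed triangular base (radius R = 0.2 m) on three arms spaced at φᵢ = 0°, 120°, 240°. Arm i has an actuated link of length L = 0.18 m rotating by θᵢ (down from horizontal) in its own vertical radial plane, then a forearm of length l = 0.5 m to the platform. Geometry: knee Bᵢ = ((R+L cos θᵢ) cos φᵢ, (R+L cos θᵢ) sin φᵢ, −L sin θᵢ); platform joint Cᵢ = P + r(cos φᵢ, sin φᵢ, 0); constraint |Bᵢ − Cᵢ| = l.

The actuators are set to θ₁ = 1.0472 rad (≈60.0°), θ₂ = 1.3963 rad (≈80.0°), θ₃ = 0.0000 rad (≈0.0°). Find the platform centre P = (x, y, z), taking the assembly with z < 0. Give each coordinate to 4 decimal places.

S1 = (0.2600·cos0.0°, 0.2600·sin0.0°, -0.1559) = (0.2600, 0.0000, -0.1559)
φ2=120.0°: virtual centre (-0.1006, 0.1743, -0.1773), radius l
arm 3 at φ=240.0°: e+L cos θ3 = 0.3500;  S3 = (-0.1750, -0.3031, 0.0000)
subtract pairs → two planes through P
plane₁₂: -0.7212x+0.3486y+-0.0428z = -0.0200
det = 0.7405;  x = 0.0019+0.1118z,  y = -0.0533+0.3539z
quadratic in z: (1.1377)z²+(0.2164)z+(-0.1563)=0, √Δ=0.8706 → z ∈ {-0.4777, 0.2875}; z = -0.4777 (taking z<0)
x = -0.0514, y = -0.2223

(-0.0514, -0.2223, -0.4777)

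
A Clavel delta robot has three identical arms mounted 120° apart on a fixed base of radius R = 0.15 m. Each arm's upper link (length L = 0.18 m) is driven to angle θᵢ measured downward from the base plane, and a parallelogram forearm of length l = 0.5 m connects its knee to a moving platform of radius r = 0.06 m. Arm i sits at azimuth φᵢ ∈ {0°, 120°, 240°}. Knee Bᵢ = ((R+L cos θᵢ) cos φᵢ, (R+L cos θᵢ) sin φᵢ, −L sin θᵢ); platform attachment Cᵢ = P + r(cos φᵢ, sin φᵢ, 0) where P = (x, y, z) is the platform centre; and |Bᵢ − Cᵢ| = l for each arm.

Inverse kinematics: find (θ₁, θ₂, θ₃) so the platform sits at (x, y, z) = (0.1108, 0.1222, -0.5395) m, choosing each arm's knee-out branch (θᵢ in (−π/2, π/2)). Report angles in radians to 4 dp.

θ₁ = 0.4361, θ₂ = 0.6106, θ₃ = 1.1344

φ1=0.0° → target in arm frame (0.1108, 0.1222)
  e−x'=-0.0208;  (l²−L²−(e−x')²−y'²−z²)/2L = -0.2467
  √(A²+B²)=0.5399;  θ1 = -1.6093+2.0454 ≈ 0.4361
arm 2 (φ=120.0°): x'=0.0504, y'=-0.1571
  A cos θ + B sin θ = C:  0.0396·cos θ + -0.5395·sin θ = -0.2769
  √(A²+B²)=0.5409;  θ2 = -1.4976+2.1082 ≈ 0.6106
arm 3 (φ=240.0°): x'=-0.1612, y'=0.0349
  A=0.2512, B=-0.5395, C=(l²−L²−A²−y'²−z²)/(2L)=-0.3828
  √(A²+B²)=0.5951;  θ3 = -1.1350+2.2694 ≈ 1.1344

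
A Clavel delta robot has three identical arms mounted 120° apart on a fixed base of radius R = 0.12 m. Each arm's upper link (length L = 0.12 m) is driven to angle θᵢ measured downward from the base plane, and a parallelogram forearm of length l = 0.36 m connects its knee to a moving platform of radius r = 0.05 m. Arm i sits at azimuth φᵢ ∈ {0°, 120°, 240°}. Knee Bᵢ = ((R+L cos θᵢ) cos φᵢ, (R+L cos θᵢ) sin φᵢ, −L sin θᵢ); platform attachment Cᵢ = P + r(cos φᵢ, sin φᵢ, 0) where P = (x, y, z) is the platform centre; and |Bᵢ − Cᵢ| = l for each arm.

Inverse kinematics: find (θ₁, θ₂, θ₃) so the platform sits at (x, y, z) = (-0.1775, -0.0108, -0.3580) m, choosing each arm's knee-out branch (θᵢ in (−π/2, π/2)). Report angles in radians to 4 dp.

rotate P by −φ1: (-0.1775, -0.0108, -0.3580)
  e−x'=0.2475;  (l²−L²−(e−x')²−y'²−z²)/2L = -0.3097
  γ=atan2(-0.3580,0.2475)=-0.9659;  ψ=arccos(-0.7117)=2.3627;  θ1=γ+ψ≈1.3968
φ2=120.0° → target in arm frame (0.0794, 0.1591)
  A cos θ + B sin θ = C:  -0.0094·cos θ + -0.3580·sin θ = -0.1599
  θ2 = atan2(B,A) + arccos(C/0.3581) = 0.4365
rotate P by −φ3: (0.0981, -0.1483, -0.3580)
  A cos θ + B sin θ = C:  -0.0281·cos θ + -0.3580·sin θ = -0.1490
  γ=atan2(-0.3580,-0.0281)=-1.6491;  ψ=arccos(-0.4148)=1.9986;  θ3=γ+ψ≈0.3494

θ₁ = 1.3968, θ₂ = 0.4365, θ₃ = 0.3494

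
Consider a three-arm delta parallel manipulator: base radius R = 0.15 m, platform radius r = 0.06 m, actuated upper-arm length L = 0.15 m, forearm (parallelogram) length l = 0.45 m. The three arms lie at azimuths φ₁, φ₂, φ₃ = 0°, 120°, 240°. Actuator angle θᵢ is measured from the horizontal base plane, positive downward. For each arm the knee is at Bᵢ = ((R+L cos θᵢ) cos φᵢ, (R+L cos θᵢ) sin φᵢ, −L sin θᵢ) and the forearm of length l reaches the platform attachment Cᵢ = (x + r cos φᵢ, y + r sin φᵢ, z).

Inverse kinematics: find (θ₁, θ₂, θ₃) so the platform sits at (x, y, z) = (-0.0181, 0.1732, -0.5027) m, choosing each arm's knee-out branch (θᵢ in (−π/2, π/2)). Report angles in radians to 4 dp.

θ₁ = 1.0472, θ₂ = 0.4363, θ₃ = 1.3964

φ1=0.0° → target in arm frame (-0.0181, 0.1732)
  e−x'=0.1081;  (l²−L²−(e−x')²−y'²−z²)/2L = -0.3813
  θ1 = atan2(B,A) + arccos(C/0.5142) = 1.0472
arm 2 (φ=120.0°): x'=0.1590, y'=-0.0709
  e−x'=-0.0690;  (l²−L²−(e−x')²−y'²−z²)/2L = -0.2750
  γ=atan2(-0.5027,-0.0690)=-1.7073;  ψ=arccos(-0.5420)=2.1436;  θ2=γ+ψ≈0.4363
φ3=240.0° → target in arm frame (-0.1409, -0.1023)
  A cos θ + B sin θ = C:  0.2309·cos θ + -0.5027·sin θ = -0.4550
  √(A²+B²)=0.5532;  θ3 = -1.1401+2.5366 ≈ 1.3964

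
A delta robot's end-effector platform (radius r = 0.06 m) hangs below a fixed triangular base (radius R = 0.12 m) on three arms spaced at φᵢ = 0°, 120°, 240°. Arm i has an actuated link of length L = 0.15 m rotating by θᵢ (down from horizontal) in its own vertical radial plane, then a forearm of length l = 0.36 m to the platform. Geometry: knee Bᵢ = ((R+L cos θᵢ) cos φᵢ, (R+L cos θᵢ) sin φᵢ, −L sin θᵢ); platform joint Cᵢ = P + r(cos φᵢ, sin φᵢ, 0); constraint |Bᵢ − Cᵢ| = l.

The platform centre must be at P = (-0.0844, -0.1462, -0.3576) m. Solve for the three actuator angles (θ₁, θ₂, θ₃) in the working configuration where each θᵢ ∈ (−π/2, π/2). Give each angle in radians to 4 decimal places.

φ1=0.0° → target in arm frame (-0.0844, -0.1462)
  e−x'=0.1444;  (l²−L²−(e−x')²−y'²−z²)/2L = -0.2100
  γ=atan2(-0.3576,0.1444)=-1.1870;  ψ=arccos(-0.5446)=2.1467;  θ1=γ+ψ≈0.9596
arm 2 (φ=120.0°): x'=-0.0844, y'=0.1462
  A=0.1444, B=-0.3576, C=(l²−L²−A²−y'²−z²)/(2L)=-0.2100
  γ=atan2(-0.3576,0.1444)=-1.1870;  ψ=arccos(-0.5446)=2.1467;  θ2=γ+ψ≈0.9597
φ3=240.0° → target in arm frame (0.1688, 0.0000)
  A=-0.1088, B=-0.3576, C=(l²−L²−A²−y'²−z²)/(2L)=-0.1087
  θ3 = atan2(B,A) + arccos(C/0.3738) = -0.0002

θ₁ = 0.9596, θ₂ = 0.9597, θ₃ = -0.0002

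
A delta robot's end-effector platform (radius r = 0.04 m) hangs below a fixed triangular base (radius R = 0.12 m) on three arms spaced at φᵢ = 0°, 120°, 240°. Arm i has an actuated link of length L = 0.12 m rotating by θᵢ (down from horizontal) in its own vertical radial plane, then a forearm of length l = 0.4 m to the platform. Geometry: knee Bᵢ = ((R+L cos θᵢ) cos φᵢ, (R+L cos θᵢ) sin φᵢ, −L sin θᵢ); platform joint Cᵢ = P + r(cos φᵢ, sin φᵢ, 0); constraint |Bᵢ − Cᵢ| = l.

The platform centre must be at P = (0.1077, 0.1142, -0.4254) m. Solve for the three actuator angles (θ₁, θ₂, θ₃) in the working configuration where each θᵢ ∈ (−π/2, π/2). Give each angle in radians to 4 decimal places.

rotate P by −φ1: (0.1077, 0.1142, -0.4254)
  e−x'=-0.0277;  (l²−L²−(e−x')²−y'²−z²)/2L = -0.2049
  θ1 = atan2(B,A) + arccos(C/0.4263) = 0.4363
rotate P by −φ2: (0.0451, -0.1504, -0.4254)
  e−x'=0.0349;  (l²−L²−(e−x')²−y'²−z²)/2L = -0.2467
  γ=atan2(-0.4254,0.0349)=-1.4888;  ψ=arccos(-0.5779)=2.1869;  θ2=γ+ψ≈0.6981
φ3=240.0° → target in arm frame (-0.1528, 0.0362)
  A cos θ + B sin θ = C:  0.2328·cos θ + -0.4254·sin θ = -0.3785
  √(A²+B²)=0.4849;  θ3 = -1.0702+2.4664 ≈ 1.3963

θ₁ = 0.4363, θ₂ = 0.6981, θ₃ = 1.3963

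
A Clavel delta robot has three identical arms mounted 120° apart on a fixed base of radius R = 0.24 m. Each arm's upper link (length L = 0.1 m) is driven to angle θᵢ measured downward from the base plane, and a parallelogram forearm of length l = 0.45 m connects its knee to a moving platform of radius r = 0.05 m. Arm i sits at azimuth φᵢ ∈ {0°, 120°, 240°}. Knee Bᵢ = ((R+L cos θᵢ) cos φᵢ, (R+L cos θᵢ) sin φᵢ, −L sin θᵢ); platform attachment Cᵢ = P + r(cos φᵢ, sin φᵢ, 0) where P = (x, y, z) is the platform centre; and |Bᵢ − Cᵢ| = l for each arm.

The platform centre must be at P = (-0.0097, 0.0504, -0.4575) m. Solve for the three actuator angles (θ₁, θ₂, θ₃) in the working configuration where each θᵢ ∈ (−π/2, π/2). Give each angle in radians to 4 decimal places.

arm 1 (φ=0.0°): x'=-0.0097, y'=0.0504
  A=0.1997, B=-0.4575, C=(l²−L²−A²−y'²−z²)/(2L)=-0.2961
  γ=atan2(-0.4575,0.1997)=-1.1592;  ψ=arccos(-0.5932)=2.2059;  θ1=γ+ψ≈1.0466
φ2=120.0° → target in arm frame (0.0485, -0.0168)
  e−x'=0.1415;  (l²−L²−(e−x')²−y'²−z²)/2L = -0.1856
  √(A²+B²)=0.4789;  θ2 = -1.2708+1.9687 ≈ 0.6979
φ3=240.0° → target in arm frame (-0.0388, -0.0336)
  A cos θ + B sin θ = C:  0.2288·cos θ + -0.4575·sin θ = -0.3514
  θ3 = atan2(B,A) + arccos(C/0.5115) = 1.2211

θ₁ = 1.0466, θ₂ = 0.6979, θ₃ = 1.2211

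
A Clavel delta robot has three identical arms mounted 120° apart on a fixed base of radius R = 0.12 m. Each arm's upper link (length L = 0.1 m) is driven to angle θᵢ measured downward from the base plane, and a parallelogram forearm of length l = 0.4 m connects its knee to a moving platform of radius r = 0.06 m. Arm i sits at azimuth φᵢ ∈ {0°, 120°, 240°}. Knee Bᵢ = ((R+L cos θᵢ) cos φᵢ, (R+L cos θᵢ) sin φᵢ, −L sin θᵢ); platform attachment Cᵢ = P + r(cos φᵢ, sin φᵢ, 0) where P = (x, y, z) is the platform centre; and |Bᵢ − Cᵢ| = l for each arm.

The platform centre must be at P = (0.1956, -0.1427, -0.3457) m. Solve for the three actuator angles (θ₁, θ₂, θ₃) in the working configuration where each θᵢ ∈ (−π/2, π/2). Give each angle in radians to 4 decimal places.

θ₁ = -0.2624, θ₂ = 1.3960, θ₃ = 0.5235

rotate P by −φ1: (0.1956, -0.1427, -0.3457)
  A cos θ + B sin θ = C:  -0.1356·cos θ + -0.3457·sin θ = -0.0413
  √(A²+B²)=0.3713;  θ1 = -1.9446+1.6822 ≈ -0.2624
rotate P by −φ2: (-0.2214, -0.0980, -0.3457)
  A=0.2814, B=-0.3457, C=(l²−L²−A²−y'²−z²)/(2L)=-0.2915
  θ2 = atan2(B,A) + arccos(C/0.4457) = 1.3960
φ3=240.0° → target in arm frame (0.0258, 0.2407)
  A cos θ + B sin θ = C:  0.0342·cos θ + -0.3457·sin θ = -0.1432
  √(A²+B²)=0.3474;  θ3 = -1.4721+1.9956 ≈ 0.5235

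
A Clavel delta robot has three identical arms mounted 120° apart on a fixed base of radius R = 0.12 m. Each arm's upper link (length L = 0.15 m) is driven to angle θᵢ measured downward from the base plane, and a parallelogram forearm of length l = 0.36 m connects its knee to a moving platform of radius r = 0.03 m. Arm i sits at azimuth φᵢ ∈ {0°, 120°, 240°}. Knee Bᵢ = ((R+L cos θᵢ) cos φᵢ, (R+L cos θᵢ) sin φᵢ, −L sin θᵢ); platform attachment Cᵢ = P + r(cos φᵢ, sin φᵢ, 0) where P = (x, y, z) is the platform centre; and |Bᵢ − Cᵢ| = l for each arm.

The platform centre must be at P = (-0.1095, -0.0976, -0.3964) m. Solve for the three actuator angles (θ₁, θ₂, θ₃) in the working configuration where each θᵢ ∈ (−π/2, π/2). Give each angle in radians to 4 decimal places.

rotate P by −φ1: (-0.1095, -0.0976, -0.3964)
  A=0.1995, B=-0.3964, C=(l²−L²−A²−y'²−z²)/(2L)=-0.3312
  γ=atan2(-0.3964,0.1995)=-1.1045;  ψ=arccos(-0.7463)=2.4133;  θ1=γ+ψ≈1.3088
rotate P by −φ2: (-0.0298, 0.1436, -0.3964)
  A=0.1198, B=-0.3964, C=(l²−L²−A²−y'²−z²)/(2L)=-0.2834
  γ=atan2(-0.3964,0.1198)=-1.2774;  ψ=arccos(-0.6843)=2.3244;  θ2=γ+ψ≈1.0471
rotate P by −φ3: (0.1393, -0.0460, -0.3964)
  A=-0.0493, B=-0.3964, C=(l²−L²−A²−y'²−z²)/(2L)=-0.1819
  θ3 = atan2(B,A) + arccos(C/0.3995) = 0.3492

θ₁ = 1.3088, θ₂ = 1.0471, θ₃ = 0.3492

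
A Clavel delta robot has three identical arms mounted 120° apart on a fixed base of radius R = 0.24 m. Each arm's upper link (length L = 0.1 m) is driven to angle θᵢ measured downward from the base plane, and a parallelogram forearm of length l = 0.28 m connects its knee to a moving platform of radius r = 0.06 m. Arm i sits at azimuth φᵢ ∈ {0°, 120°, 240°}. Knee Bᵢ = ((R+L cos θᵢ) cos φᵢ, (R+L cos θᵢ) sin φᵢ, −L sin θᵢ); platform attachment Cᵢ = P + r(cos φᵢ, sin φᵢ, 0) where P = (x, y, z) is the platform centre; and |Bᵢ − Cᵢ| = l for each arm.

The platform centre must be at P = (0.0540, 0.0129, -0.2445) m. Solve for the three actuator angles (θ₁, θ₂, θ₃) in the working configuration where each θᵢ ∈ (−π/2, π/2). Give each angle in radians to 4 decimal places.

θ₁ = 0.6112, θ₂ = 1.2218, θ₃ = 1.3967

rotate P by −φ1: (0.0540, 0.0129, -0.2445)
  A=0.1260, B=-0.2445, C=(l²−L²−A²−y'²−z²)/(2L)=-0.0371
  √(A²+B²)=0.2751;  θ1 = -1.0950+1.7061 ≈ 0.6112
rotate P by −φ2: (-0.0158, -0.0532, -0.2445)
  A cos θ + B sin θ = C:  0.1958·cos θ + -0.2445·sin θ = -0.1628
  γ=atan2(-0.2445,0.1958)=-0.8955;  ψ=arccos(-0.5197)=2.1173;  θ2=γ+ψ≈1.2218
φ3=240.0° → target in arm frame (-0.0382, 0.0403)
  e−x'=0.2182;  (l²−L²−(e−x')²−y'²−z²)/2L = -0.2030
  θ3 = atan2(B,A) + arccos(C/0.3277) = 1.3967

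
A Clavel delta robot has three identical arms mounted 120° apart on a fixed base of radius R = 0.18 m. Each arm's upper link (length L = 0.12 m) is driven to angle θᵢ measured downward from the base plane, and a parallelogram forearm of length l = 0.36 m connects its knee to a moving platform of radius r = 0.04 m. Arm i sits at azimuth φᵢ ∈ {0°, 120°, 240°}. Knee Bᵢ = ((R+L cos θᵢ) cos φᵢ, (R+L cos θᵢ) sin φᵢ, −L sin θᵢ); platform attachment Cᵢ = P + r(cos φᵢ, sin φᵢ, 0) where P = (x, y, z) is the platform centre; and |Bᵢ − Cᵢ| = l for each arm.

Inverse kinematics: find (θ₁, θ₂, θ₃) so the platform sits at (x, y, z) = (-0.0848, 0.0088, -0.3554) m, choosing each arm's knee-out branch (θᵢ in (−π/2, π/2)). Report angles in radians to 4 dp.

θ₁ = 1.2220, θ₂ = 0.5239, θ₃ = 0.6109

φ1=0.0° → target in arm frame (-0.0848, 0.0088)
  A=0.2248, B=-0.3554, C=(l²−L²−A²−y'²−z²)/(2L)=-0.2572
  √(A²+B²)=0.4205;  θ1 = -1.0068+2.2288 ≈ 1.2220
rotate P by −φ2: (0.0500, 0.0690, -0.3554)
  A cos θ + B sin θ = C:  0.0900·cos θ + -0.3554·sin θ = -0.0999
  θ2 = atan2(B,A) + arccos(C/0.3666) = 0.5239
arm 3 (φ=240.0°): x'=0.0348, y'=-0.0778
  A=0.1052, B=-0.3554, C=(l²−L²−A²−y'²−z²)/(2L)=-0.1177
  γ=atan2(-0.3554,0.1052)=-1.2830;  ψ=arccos(-0.3175)=1.8938;  θ3=γ+ψ≈0.6109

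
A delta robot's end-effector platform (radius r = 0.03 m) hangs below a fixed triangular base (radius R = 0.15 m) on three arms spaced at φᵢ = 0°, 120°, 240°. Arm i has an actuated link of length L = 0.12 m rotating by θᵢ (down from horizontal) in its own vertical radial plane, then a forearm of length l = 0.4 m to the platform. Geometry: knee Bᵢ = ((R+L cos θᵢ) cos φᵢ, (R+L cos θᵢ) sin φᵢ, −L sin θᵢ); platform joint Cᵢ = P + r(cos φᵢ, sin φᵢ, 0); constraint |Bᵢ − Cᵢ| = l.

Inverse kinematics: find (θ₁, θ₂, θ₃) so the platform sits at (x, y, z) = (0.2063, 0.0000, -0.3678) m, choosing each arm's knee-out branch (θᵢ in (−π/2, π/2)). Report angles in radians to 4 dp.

arm 1 (φ=0.0°): x'=0.2063, y'=0.0000
  A=-0.0863, B=-0.3678, C=(l²−L²−A²−y'²−z²)/(2L)=0.0120
  γ=atan2(-0.3678,-0.0863)=-1.8013;  ψ=arccos(0.0317)=1.5391;  θ1=γ+ψ≈-0.2622
arm 2 (φ=120.0°): x'=-0.1031, y'=-0.1787
  A cos θ + B sin θ = C:  0.2231·cos θ + -0.3678·sin θ = -0.2975
  γ=atan2(-0.3678,0.2231)=-1.0255;  ψ=arccos(-0.6915)=2.3343;  θ2=γ+ψ≈1.3089
φ3=240.0° → target in arm frame (-0.1032, 0.1787)
  A=0.2232, B=-0.3678, C=(l²−L²−A²−y'²−z²)/(2L)=-0.2975
  γ=atan2(-0.3678,0.2232)=-1.0255;  ψ=arccos(-0.6915)=2.3343;  θ3=γ+ψ≈1.3089

θ₁ = -0.2622, θ₂ = 1.3089, θ₃ = 1.3089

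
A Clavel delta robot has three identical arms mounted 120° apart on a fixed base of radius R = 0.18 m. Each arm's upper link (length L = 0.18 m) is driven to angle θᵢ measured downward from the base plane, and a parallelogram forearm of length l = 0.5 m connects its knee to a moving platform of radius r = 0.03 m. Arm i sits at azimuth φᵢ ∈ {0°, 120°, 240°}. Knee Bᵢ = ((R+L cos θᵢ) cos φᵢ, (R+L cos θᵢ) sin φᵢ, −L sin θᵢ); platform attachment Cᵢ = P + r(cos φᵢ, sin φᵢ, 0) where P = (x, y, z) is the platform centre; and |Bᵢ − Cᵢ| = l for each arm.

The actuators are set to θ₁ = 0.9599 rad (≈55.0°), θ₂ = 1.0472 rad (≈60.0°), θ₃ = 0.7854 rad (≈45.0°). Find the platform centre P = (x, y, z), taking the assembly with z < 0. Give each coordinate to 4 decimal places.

(-0.0088, -0.0485, -0.5705)

arm 1 at φ=0.0°: ρ1 = 0.2532;  S1 = (0.2532, 0.0000, -0.1474)
φ2=120.0°: virtual centre (-0.1200, 0.2078, -0.1559), radius l
S3 = (0.2773·cos240.0°, 0.2773·sin240.0°, -0.1273) = (-0.1386, -0.2401, -0.1273)
|S₂|²−|S₁|² = -0.0040;  |S₃|²−|S₁|² = 0.0072
plane₁₂: -0.7465x+0.4157y+-0.0169z = -0.0040
Cramer: x(z) = -0.0016+0.0127z;  y(z) = -0.0124+0.0633z
quadratic in z: (1.0042)z²+(0.2869)z+(-0.1632)=0, √Δ=0.8589 → z ∈ {-0.5705, 0.2848}; z = -0.5705 (taking z<0)
x = -0.0088, y = -0.0485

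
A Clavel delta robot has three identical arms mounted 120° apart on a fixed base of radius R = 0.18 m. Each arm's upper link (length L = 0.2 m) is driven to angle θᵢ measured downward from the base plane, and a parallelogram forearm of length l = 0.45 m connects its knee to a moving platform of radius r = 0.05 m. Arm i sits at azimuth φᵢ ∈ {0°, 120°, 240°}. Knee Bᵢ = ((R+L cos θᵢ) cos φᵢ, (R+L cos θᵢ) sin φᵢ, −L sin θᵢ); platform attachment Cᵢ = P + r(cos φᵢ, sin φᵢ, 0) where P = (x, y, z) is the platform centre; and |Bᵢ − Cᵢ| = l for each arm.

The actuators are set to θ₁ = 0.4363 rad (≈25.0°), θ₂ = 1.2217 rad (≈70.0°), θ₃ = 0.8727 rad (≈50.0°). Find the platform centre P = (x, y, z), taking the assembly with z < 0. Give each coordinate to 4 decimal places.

(0.1287, -0.0725, -0.4894)

arm 1 at φ=0.0°: e+L cos θ1 = 0.3113;  O1 = (0.3113, 0.0000, -0.0845)
φ2=120.0°: virtual centre (-0.0992, 0.1718, -0.1879), radius l
arm 3 at φ=240.0°: e+L cos θ3 = 0.2586;  O3 = (-0.1293, -0.2239, -0.1532)
subtract pairs → two planes through P
plane₁₂: -0.8209x+0.3437y+-0.2068z = -0.0293
det = 0.6704;  x = 0.0266+-0.2086z,  y = -0.0218+0.1036z
into |P−O₁|² = l²: 1.0542z² + 0.2833z + -0.1139 = 0;  Δ = 0.5604;  z = -0.4894 or 0.2207 → z<0 root = -0.4894
x = 0.1287, y = -0.0725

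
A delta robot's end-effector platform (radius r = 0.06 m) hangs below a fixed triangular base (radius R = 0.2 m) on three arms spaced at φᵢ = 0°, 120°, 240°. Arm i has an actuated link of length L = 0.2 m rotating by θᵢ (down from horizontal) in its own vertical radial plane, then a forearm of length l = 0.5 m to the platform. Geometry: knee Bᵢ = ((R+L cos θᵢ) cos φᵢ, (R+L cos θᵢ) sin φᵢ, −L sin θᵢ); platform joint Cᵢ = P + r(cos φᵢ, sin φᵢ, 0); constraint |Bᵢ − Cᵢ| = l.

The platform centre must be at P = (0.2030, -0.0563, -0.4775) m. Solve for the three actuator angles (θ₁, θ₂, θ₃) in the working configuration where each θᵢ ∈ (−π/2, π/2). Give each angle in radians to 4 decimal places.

rotate P by −φ1: (0.2030, -0.0563, -0.4775)
  A=-0.0630, B=-0.4775, C=(l²−L²−A²−y'²−z²)/(2L)=-0.0629
  √(A²+B²)=0.4816;  θ1 = -1.7020+1.7017 ≈ -0.0003
rotate P by −φ2: (-0.1503, -0.1477, -0.4775)
  A=0.2903, B=-0.4775, C=(l²−L²−A²−y'²−z²)/(2L)=-0.3101
  γ=atan2(-0.4775,0.2903)=-1.0246;  ψ=arccos(-0.5550)=2.1592;  θ2=γ+ψ≈1.1346
arm 3 (φ=240.0°): x'=-0.0527, y'=0.2040
  A=0.1927, B=-0.4775, C=(l²−L²−A²−y'²−z²)/(2L)=-0.2419
  γ=atan2(-0.4775,0.1927)=-1.1871;  ψ=arccos(-0.4697)=2.0598;  θ3=γ+ψ≈0.8726

θ₁ = -0.0003, θ₂ = 1.1346, θ₃ = 0.8726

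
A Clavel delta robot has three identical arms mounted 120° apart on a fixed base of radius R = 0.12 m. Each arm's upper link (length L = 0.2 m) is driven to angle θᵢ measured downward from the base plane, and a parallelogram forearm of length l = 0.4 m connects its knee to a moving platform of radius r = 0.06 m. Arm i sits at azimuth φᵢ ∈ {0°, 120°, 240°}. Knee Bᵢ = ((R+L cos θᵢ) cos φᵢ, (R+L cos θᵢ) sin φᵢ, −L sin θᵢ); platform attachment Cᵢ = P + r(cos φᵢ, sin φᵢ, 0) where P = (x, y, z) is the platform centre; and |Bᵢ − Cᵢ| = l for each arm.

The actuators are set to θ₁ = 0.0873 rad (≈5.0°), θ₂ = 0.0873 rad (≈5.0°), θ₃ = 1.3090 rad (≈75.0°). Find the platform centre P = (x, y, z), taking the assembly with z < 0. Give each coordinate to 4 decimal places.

(0.1341, 0.2323, -0.3181)

φ1=0.0°: virtual centre (0.2592, 0.0000, -0.0174), radius l
S2 = (0.2592·cos120.0°, 0.2592·sin120.0°, -0.0174) = (-0.1296, 0.2245, -0.0174)
φ3=240.0°: virtual centre (-0.0559, -0.0968, -0.1932), radius l
|S₂|²−|S₁|² = 0.0000;  |S₃|²−|S₁|² = -0.0177
plane₁₂: -0.7777x+0.4490y+0.0000z = 0.0000
det = 0.4335;  x = 0.0183+-0.3640z,  y = 0.0317+-0.6305z
quadratic in z: (1.5301)z²+(0.1702)z+(-0.1007)=0, √Δ=0.8031 → z ∈ {-0.3181, 0.2068}; z = -0.3181 (taking z<0)
x = 0.1341, y = 0.2323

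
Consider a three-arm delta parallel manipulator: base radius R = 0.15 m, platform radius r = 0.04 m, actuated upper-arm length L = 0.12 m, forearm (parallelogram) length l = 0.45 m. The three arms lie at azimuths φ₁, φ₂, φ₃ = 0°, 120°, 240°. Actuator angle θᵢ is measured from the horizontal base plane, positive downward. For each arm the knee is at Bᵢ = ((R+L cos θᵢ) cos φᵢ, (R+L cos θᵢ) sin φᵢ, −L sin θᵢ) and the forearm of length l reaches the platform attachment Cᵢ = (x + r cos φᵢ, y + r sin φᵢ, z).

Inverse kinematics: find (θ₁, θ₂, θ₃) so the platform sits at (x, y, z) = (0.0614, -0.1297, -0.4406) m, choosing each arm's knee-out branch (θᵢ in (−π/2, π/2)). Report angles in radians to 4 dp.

θ₁ = 0.3491, θ₂ = 1.1346, θ₃ = 0.2615

rotate P by −φ1: (0.0614, -0.1297, -0.4406)
  A=0.0486, B=-0.4406, C=(l²−L²−A²−y'²−z²)/(2L)=-0.1051
  γ=atan2(-0.4406,0.0486)=-1.4609;  ψ=arccos(-0.2370)=1.8101;  θ1=γ+ψ≈0.3491
rotate P by −φ2: (-0.1430, 0.0117, -0.4406)
  A cos θ + B sin θ = C:  0.2530·cos θ + -0.4406·sin θ = -0.2924
  θ2 = atan2(B,A) + arccos(C/0.5081) = 1.1346
φ3=240.0° → target in arm frame (0.0816, 0.1180)
  e−x'=0.0284;  (l²−L²−(e−x')²−y'²−z²)/2L = -0.0865
  √(A²+B²)=0.4415;  θ3 = -1.5065+1.7680 ≈ 0.2615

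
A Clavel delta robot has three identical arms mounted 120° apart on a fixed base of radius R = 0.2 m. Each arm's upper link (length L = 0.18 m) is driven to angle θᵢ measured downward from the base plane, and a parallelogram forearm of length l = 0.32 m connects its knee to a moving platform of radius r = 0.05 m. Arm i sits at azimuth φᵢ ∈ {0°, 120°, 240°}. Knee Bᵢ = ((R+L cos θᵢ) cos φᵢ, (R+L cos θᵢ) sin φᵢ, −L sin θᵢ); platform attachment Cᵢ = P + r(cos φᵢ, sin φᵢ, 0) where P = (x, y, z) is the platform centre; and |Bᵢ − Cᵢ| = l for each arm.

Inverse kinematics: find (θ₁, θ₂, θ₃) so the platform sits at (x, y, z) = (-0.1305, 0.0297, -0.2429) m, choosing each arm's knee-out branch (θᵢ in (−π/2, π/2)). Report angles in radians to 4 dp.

θ₁ = 1.3961, θ₂ = 0.2620, θ₃ = 0.6106

rotate P by −φ1: (-0.1305, 0.0297, -0.2429)
  e−x'=0.2805;  (l²−L²−(e−x')²−y'²−z²)/2L = -0.1905
  γ=atan2(-0.2429,0.2805)=-0.7137;  ψ=arccos(-0.5133)=2.1098;  θ1=γ+ψ≈1.3961
φ2=120.0° → target in arm frame (0.0910, 0.0982)
  e−x'=0.0590;  (l²−L²−(e−x')²−y'²−z²)/2L = -0.0059
  θ2 = atan2(B,A) + arccos(C/0.2500) = 0.2620
φ3=240.0° → target in arm frame (0.0395, -0.1279)
  A cos θ + B sin θ = C:  0.1105·cos θ + -0.2429·sin θ = -0.0488
  √(A²+B²)=0.2668;  θ3 = -1.1440+1.7546 ≈ 0.6106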